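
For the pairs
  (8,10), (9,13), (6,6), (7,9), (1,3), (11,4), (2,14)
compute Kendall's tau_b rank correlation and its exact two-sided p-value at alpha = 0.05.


Step 1: Enumerate the 21 unordered pairs (i,j) with i<j and classify each by sign(x_j-x_i) * sign(y_j-y_i).
  (1,2):dx=+1,dy=+3->C; (1,3):dx=-2,dy=-4->C; (1,4):dx=-1,dy=-1->C; (1,5):dx=-7,dy=-7->C
  (1,6):dx=+3,dy=-6->D; (1,7):dx=-6,dy=+4->D; (2,3):dx=-3,dy=-7->C; (2,4):dx=-2,dy=-4->C
  (2,5):dx=-8,dy=-10->C; (2,6):dx=+2,dy=-9->D; (2,7):dx=-7,dy=+1->D; (3,4):dx=+1,dy=+3->C
  (3,5):dx=-5,dy=-3->C; (3,6):dx=+5,dy=-2->D; (3,7):dx=-4,dy=+8->D; (4,5):dx=-6,dy=-6->C
  (4,6):dx=+4,dy=-5->D; (4,7):dx=-5,dy=+5->D; (5,6):dx=+10,dy=+1->C; (5,7):dx=+1,dy=+11->C
  (6,7):dx=-9,dy=+10->D
Step 2: C = 12, D = 9, total pairs = 21.
Step 3: tau = (C - D)/(n(n-1)/2) = (12 - 9)/21 = 0.142857.
Step 4: Exact two-sided p-value (enumerate n! = 5040 permutations of y under H0): p = 0.772619.
Step 5: alpha = 0.05. fail to reject H0.

tau_b = 0.1429 (C=12, D=9), p = 0.772619, fail to reject H0.


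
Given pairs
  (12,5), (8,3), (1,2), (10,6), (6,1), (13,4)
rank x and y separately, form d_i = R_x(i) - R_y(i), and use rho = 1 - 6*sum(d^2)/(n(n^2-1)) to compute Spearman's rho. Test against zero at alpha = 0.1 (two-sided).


Step 1: Rank x and y separately (midranks; no ties here).
rank(x): 12->5, 8->3, 1->1, 10->4, 6->2, 13->6
rank(y): 5->5, 3->3, 2->2, 6->6, 1->1, 4->4
Step 2: d_i = R_x(i) - R_y(i); compute d_i^2.
  (5-5)^2=0, (3-3)^2=0, (1-2)^2=1, (4-6)^2=4, (2-1)^2=1, (6-4)^2=4
sum(d^2) = 10.
Step 3: rho = 1 - 6*10 / (6*(6^2 - 1)) = 1 - 60/210 = 0.714286.
Step 4: Under H0, t = rho * sqrt((n-2)/(1-rho^2)) = 2.0412 ~ t(4).
Step 5: Two-sided p-value from the t-distribution with 4 df = 0.110787.
Step 6: alpha = 0.1. fail to reject H0.

rho = 0.7143, p = 0.110787, fail to reject H0 at alpha = 0.1.


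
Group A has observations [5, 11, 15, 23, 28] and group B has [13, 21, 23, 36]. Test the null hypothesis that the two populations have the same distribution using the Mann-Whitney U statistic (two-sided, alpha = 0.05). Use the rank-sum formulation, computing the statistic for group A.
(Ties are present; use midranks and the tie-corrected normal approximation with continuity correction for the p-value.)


Step 1: Combine and sort all 9 observations; assign midranks.
sorted (value, group): (5,X), (11,X), (13,Y), (15,X), (21,Y), (23,X), (23,Y), (28,X), (36,Y)
ranks: 5->1, 11->2, 13->3, 15->4, 21->5, 23->6.5, 23->6.5, 28->8, 36->9
Step 2: Rank sum for X: R1 = 1 + 2 + 4 + 6.5 + 8 = 21.5.
Step 3: U_X = R1 - n1(n1+1)/2 = 21.5 - 5*6/2 = 21.5 - 15 = 6.5.
       U_Y = n1*n2 - U_X = 20 - 6.5 = 13.5.
Step 4: Ties are present, so use the tie-corrected normal approximation (with continuity correction) for the p-value.
Step 5: p-value = 0.460558; compare to alpha = 0.05. fail to reject H0.

U_X = 6.5, p = 0.460558, fail to reject H0 at alpha = 0.05.


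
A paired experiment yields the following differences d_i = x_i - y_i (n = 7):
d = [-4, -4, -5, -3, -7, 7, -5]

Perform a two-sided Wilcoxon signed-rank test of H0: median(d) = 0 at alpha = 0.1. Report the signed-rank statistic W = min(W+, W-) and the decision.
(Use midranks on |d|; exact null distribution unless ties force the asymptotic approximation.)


Step 1: Drop any zero differences (none here) and take |d_i|.
|d| = [4, 4, 5, 3, 7, 7, 5]
Step 2: Midrank |d_i| (ties get averaged ranks).
ranks: |4|->2.5, |4|->2.5, |5|->4.5, |3|->1, |7|->6.5, |7|->6.5, |5|->4.5
Step 3: Attach original signs; sum ranks with positive sign and with negative sign.
W+ = 6.5 = 6.5
W- = 2.5 + 2.5 + 4.5 + 1 + 6.5 + 4.5 = 21.5
(Check: W+ + W- = 28 should equal n(n+1)/2 = 28.)
Step 4: Test statistic W = min(W+, W-) = 6.5.
Step 5: Ties in |d|, so use the tie-corrected normal approximation.
        E[W] = n(n+1)/4 = 7*8/4 = 14.
        Tie groups: |d|=4 (t=2), |d|=5 (t=2), |d|=7 (t=2); sum(t^3 - t) = 18.
        Var[W] = n(n+1)(2n+1)/24 - sum(t^3-t)/48 = 840/24 - 18/48 = 34.625.
        z = (W - E[W]) / sqrt(Var[W]) = (6.5 - 14) / 5.8843 = -1.2746.
        Two-sided p = 2*Phi(z) = 0.202459.
Step 6: alpha = 0.1. fail to reject H0.

W+ = 6.5, W- = 21.5, W = min = 6.5, p = 0.202459, fail to reject H0.


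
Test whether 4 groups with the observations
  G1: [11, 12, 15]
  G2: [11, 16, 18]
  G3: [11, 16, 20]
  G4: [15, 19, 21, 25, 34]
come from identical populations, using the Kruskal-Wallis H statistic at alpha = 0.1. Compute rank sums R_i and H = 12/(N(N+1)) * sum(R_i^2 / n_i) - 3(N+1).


Step 1: Combine all N = 14 observations and assign midranks.
sorted (value, group, rank): (11,G1,2), (11,G2,2), (11,G3,2), (12,G1,4), (15,G1,5.5), (15,G4,5.5), (16,G2,7.5), (16,G3,7.5), (18,G2,9), (19,G4,10), (20,G3,11), (21,G4,12), (25,G4,13), (34,G4,14)
Step 2: Sum ranks within each group.
R_1 = 11.5 (n_1 = 3)
R_2 = 18.5 (n_2 = 3)
R_3 = 20.5 (n_3 = 3)
R_4 = 54.5 (n_4 = 5)
Step 3: H = 12/(N(N+1)) * sum(R_i^2/n_i) - 3(N+1)
     = 12/(14*15) * (11.5^2/3 + 18.5^2/3 + 20.5^2/3 + 54.5^2/5) - 3*15
     = 0.057143 * 892.3 - 45
     = 5.988571.
Step 4: Ties present; correction factor C = 1 - 36/(14^3 - 14) = 0.986813. Corrected H = 5.988571 / 0.986813 = 6.068597.
Step 5: Under H0, H ~ chi^2(3); p-value = 0.108320.
Step 6: alpha = 0.1. fail to reject H0.

H = 6.0686, df = 3, p = 0.108320, fail to reject H0.


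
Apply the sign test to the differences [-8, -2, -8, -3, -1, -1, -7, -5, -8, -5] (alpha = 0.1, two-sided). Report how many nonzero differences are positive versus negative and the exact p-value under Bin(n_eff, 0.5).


Step 1: Discard zero differences. Original n = 10; n_eff = number of nonzero differences = 10.
Nonzero differences (with sign): -8, -2, -8, -3, -1, -1, -7, -5, -8, -5
Step 2: Count signs: positive = 0, negative = 10.
Step 3: Under H0: P(positive) = 0.5, so the number of positives S ~ Bin(10, 0.5).
Step 4: Two-sided exact p-value = sum of Bin(10,0.5) probabilities at or below the observed probability = 0.001953.
Step 5: alpha = 0.1. reject H0.

n_eff = 10, pos = 0, neg = 10, p = 0.001953, reject H0.


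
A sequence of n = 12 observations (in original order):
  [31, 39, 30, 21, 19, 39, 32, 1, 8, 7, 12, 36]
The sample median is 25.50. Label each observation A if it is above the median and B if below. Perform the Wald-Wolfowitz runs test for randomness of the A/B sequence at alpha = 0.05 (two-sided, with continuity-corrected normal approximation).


Step 1: Compute median = 25.50; label A = above, B = below.
Labels in order: AAABBAABBBBA  (n_A = 6, n_B = 6)
Step 2: Count runs R = 5.
Step 3: Under H0 (random ordering), E[R] = 2*n_A*n_B/(n_A+n_B) + 1 = 2*6*6/12 + 1 = 7.0000.
        Var[R] = 2*n_A*n_B*(2*n_A*n_B - n_A - n_B) / ((n_A+n_B)^2 * (n_A+n_B-1)) = 4320/1584 = 2.7273.
        SD[R] = 1.6514.
Step 4: Continuity-corrected z = (R + 0.5 - E[R]) / SD[R] = (5 + 0.5 - 7.0000) / 1.6514 = -0.9083.
Step 5: Two-sided p-value via normal approximation = 2*(1 - Phi(|z|)) = 0.363722.
Step 6: alpha = 0.05. fail to reject H0.

R = 5, z = -0.9083, p = 0.363722, fail to reject H0.


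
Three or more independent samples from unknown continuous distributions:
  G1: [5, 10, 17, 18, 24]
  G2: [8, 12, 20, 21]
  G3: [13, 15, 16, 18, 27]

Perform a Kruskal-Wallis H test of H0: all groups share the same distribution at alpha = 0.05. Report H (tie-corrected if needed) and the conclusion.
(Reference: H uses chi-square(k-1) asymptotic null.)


Step 1: Combine all N = 14 observations and assign midranks.
sorted (value, group, rank): (5,G1,1), (8,G2,2), (10,G1,3), (12,G2,4), (13,G3,5), (15,G3,6), (16,G3,7), (17,G1,8), (18,G1,9.5), (18,G3,9.5), (20,G2,11), (21,G2,12), (24,G1,13), (27,G3,14)
Step 2: Sum ranks within each group.
R_1 = 34.5 (n_1 = 5)
R_2 = 29 (n_2 = 4)
R_3 = 41.5 (n_3 = 5)
Step 3: H = 12/(N(N+1)) * sum(R_i^2/n_i) - 3(N+1)
     = 12/(14*15) * (34.5^2/5 + 29^2/4 + 41.5^2/5) - 3*15
     = 0.057143 * 792.75 - 45
     = 0.300000.
Step 4: Ties present; correction factor C = 1 - 6/(14^3 - 14) = 0.997802. Corrected H = 0.300000 / 0.997802 = 0.300661.
Step 5: Under H0, H ~ chi^2(2); p-value = 0.860424.
Step 6: alpha = 0.05. fail to reject H0.

H = 0.3007, df = 2, p = 0.860424, fail to reject H0.


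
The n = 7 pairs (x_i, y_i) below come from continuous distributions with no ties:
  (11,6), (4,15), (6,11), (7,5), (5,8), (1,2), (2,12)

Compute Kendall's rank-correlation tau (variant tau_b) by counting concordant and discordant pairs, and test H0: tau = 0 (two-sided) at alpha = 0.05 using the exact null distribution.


Step 1: Enumerate the 21 unordered pairs (i,j) with i<j and classify each by sign(x_j-x_i) * sign(y_j-y_i).
  (1,2):dx=-7,dy=+9->D; (1,3):dx=-5,dy=+5->D; (1,4):dx=-4,dy=-1->C; (1,5):dx=-6,dy=+2->D
  (1,6):dx=-10,dy=-4->C; (1,7):dx=-9,dy=+6->D; (2,3):dx=+2,dy=-4->D; (2,4):dx=+3,dy=-10->D
  (2,5):dx=+1,dy=-7->D; (2,6):dx=-3,dy=-13->C; (2,7):dx=-2,dy=-3->C; (3,4):dx=+1,dy=-6->D
  (3,5):dx=-1,dy=-3->C; (3,6):dx=-5,dy=-9->C; (3,7):dx=-4,dy=+1->D; (4,5):dx=-2,dy=+3->D
  (4,6):dx=-6,dy=-3->C; (4,7):dx=-5,dy=+7->D; (5,6):dx=-4,dy=-6->C; (5,7):dx=-3,dy=+4->D
  (6,7):dx=+1,dy=+10->C
Step 2: C = 9, D = 12, total pairs = 21.
Step 3: tau = (C - D)/(n(n-1)/2) = (9 - 12)/21 = -0.142857.
Step 4: Exact two-sided p-value (enumerate n! = 5040 permutations of y under H0): p = 0.772619.
Step 5: alpha = 0.05. fail to reject H0.

tau_b = -0.1429 (C=9, D=12), p = 0.772619, fail to reject H0.


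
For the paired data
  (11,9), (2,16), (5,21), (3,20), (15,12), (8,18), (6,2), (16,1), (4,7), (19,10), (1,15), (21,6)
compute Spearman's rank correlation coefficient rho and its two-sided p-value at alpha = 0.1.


Step 1: Rank x and y separately (midranks; no ties here).
rank(x): 11->8, 2->2, 5->5, 3->3, 15->9, 8->7, 6->6, 16->10, 4->4, 19->11, 1->1, 21->12
rank(y): 9->5, 16->9, 21->12, 20->11, 12->7, 18->10, 2->2, 1->1, 7->4, 10->6, 15->8, 6->3
Step 2: d_i = R_x(i) - R_y(i); compute d_i^2.
  (8-5)^2=9, (2-9)^2=49, (5-12)^2=49, (3-11)^2=64, (9-7)^2=4, (7-10)^2=9, (6-2)^2=16, (10-1)^2=81, (4-4)^2=0, (11-6)^2=25, (1-8)^2=49, (12-3)^2=81
sum(d^2) = 436.
Step 3: rho = 1 - 6*436 / (12*(12^2 - 1)) = 1 - 2616/1716 = -0.524476.
Step 4: Under H0, t = rho * sqrt((n-2)/(1-rho^2)) = -1.9480 ~ t(10).
Step 5: Two-sided p-value from the t-distribution with 10 df = 0.080019.
Step 6: alpha = 0.1. reject H0.

rho = -0.5245, p = 0.080019, reject H0 at alpha = 0.1.


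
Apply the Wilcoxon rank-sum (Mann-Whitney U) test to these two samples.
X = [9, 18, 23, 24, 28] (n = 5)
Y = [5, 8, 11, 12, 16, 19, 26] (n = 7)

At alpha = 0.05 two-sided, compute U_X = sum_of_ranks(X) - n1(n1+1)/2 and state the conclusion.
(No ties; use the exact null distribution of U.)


Step 1: Combine and sort all 12 observations; assign midranks.
sorted (value, group): (5,Y), (8,Y), (9,X), (11,Y), (12,Y), (16,Y), (18,X), (19,Y), (23,X), (24,X), (26,Y), (28,X)
ranks: 5->1, 8->2, 9->3, 11->4, 12->5, 16->6, 18->7, 19->8, 23->9, 24->10, 26->11, 28->12
Step 2: Rank sum for X: R1 = 3 + 7 + 9 + 10 + 12 = 41.
Step 3: U_X = R1 - n1(n1+1)/2 = 41 - 5*6/2 = 41 - 15 = 26.
       U_Y = n1*n2 - U_X = 35 - 26 = 9.
Step 4: No ties, so the exact null distribution of U (based on enumerating the C(12,5) = 792 equally likely rank assignments) gives the two-sided p-value.
Step 5: p-value = 0.202020; compare to alpha = 0.05. fail to reject H0.

U_X = 26, p = 0.202020, fail to reject H0 at alpha = 0.05.


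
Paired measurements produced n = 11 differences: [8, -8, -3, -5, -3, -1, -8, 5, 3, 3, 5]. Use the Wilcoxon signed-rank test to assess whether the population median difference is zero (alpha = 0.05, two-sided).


Step 1: Drop any zero differences (none here) and take |d_i|.
|d| = [8, 8, 3, 5, 3, 1, 8, 5, 3, 3, 5]
Step 2: Midrank |d_i| (ties get averaged ranks).
ranks: |8|->10, |8|->10, |3|->3.5, |5|->7, |3|->3.5, |1|->1, |8|->10, |5|->7, |3|->3.5, |3|->3.5, |5|->7
Step 3: Attach original signs; sum ranks with positive sign and with negative sign.
W+ = 10 + 7 + 3.5 + 3.5 + 7 = 31
W- = 10 + 3.5 + 7 + 3.5 + 1 + 10 = 35
(Check: W+ + W- = 66 should equal n(n+1)/2 = 66.)
Step 4: Test statistic W = min(W+, W-) = 31.
Step 5: Ties in |d|, so use the tie-corrected normal approximation.
        E[W] = n(n+1)/4 = 11*12/4 = 33.
        Tie groups: |d|=3 (t=4), |d|=5 (t=3), |d|=8 (t=3); sum(t^3 - t) = 108.
        Var[W] = n(n+1)(2n+1)/24 - sum(t^3-t)/48 = 3036/24 - 108/48 = 124.25.
        z = (W - E[W]) / sqrt(Var[W]) = (31 - 33) / 11.1467 = -0.1794.
        Two-sided p = 2*Phi(z) = 0.857604.
Step 6: alpha = 0.05. fail to reject H0.

W+ = 31, W- = 35, W = min = 31, p = 0.857604, fail to reject H0.


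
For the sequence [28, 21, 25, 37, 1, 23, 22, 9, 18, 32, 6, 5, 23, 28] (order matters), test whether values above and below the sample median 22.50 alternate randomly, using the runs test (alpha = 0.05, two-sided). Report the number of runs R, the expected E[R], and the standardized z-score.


Step 1: Compute median = 22.50; label A = above, B = below.
Labels in order: ABAABABBBABBAA  (n_A = 7, n_B = 7)
Step 2: Count runs R = 9.
Step 3: Under H0 (random ordering), E[R] = 2*n_A*n_B/(n_A+n_B) + 1 = 2*7*7/14 + 1 = 8.0000.
        Var[R] = 2*n_A*n_B*(2*n_A*n_B - n_A - n_B) / ((n_A+n_B)^2 * (n_A+n_B-1)) = 8232/2548 = 3.2308.
        SD[R] = 1.7974.
Step 4: Continuity-corrected z = (R - 0.5 - E[R]) / SD[R] = (9 - 0.5 - 8.0000) / 1.7974 = 0.2782.
Step 5: Two-sided p-value via normal approximation = 2*(1 - Phi(|z|)) = 0.780879.
Step 6: alpha = 0.05. fail to reject H0.

R = 9, z = 0.2782, p = 0.780879, fail to reject H0.


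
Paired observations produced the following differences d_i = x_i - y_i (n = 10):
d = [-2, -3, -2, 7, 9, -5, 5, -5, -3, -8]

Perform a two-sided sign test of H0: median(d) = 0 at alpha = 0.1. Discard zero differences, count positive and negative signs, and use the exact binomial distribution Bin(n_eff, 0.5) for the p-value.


Step 1: Discard zero differences. Original n = 10; n_eff = number of nonzero differences = 10.
Nonzero differences (with sign): -2, -3, -2, +7, +9, -5, +5, -5, -3, -8
Step 2: Count signs: positive = 3, negative = 7.
Step 3: Under H0: P(positive) = 0.5, so the number of positives S ~ Bin(10, 0.5).
Step 4: Two-sided exact p-value = sum of Bin(10,0.5) probabilities at or below the observed probability = 0.343750.
Step 5: alpha = 0.1. fail to reject H0.

n_eff = 10, pos = 3, neg = 7, p = 0.343750, fail to reject H0.


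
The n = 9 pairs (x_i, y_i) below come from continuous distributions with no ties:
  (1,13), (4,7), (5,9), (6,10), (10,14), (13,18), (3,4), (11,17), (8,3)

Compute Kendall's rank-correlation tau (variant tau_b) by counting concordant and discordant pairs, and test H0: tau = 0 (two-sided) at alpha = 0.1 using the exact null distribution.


Step 1: Enumerate the 36 unordered pairs (i,j) with i<j and classify each by sign(x_j-x_i) * sign(y_j-y_i).
  (1,2):dx=+3,dy=-6->D; (1,3):dx=+4,dy=-4->D; (1,4):dx=+5,dy=-3->D; (1,5):dx=+9,dy=+1->C
  (1,6):dx=+12,dy=+5->C; (1,7):dx=+2,dy=-9->D; (1,8):dx=+10,dy=+4->C; (1,9):dx=+7,dy=-10->D
  (2,3):dx=+1,dy=+2->C; (2,4):dx=+2,dy=+3->C; (2,5):dx=+6,dy=+7->C; (2,6):dx=+9,dy=+11->C
  (2,7):dx=-1,dy=-3->C; (2,8):dx=+7,dy=+10->C; (2,9):dx=+4,dy=-4->D; (3,4):dx=+1,dy=+1->C
  (3,5):dx=+5,dy=+5->C; (3,6):dx=+8,dy=+9->C; (3,7):dx=-2,dy=-5->C; (3,8):dx=+6,dy=+8->C
  (3,9):dx=+3,dy=-6->D; (4,5):dx=+4,dy=+4->C; (4,6):dx=+7,dy=+8->C; (4,7):dx=-3,dy=-6->C
  (4,8):dx=+5,dy=+7->C; (4,9):dx=+2,dy=-7->D; (5,6):dx=+3,dy=+4->C; (5,7):dx=-7,dy=-10->C
  (5,8):dx=+1,dy=+3->C; (5,9):dx=-2,dy=-11->C; (6,7):dx=-10,dy=-14->C; (6,8):dx=-2,dy=-1->C
  (6,9):dx=-5,dy=-15->C; (7,8):dx=+8,dy=+13->C; (7,9):dx=+5,dy=-1->D; (8,9):dx=-3,dy=-14->C
Step 2: C = 27, D = 9, total pairs = 36.
Step 3: tau = (C - D)/(n(n-1)/2) = (27 - 9)/36 = 0.500000.
Step 4: Exact two-sided p-value (enumerate n! = 362880 permutations of y under H0): p = 0.075176.
Step 5: alpha = 0.1. reject H0.

tau_b = 0.5000 (C=27, D=9), p = 0.075176, reject H0.


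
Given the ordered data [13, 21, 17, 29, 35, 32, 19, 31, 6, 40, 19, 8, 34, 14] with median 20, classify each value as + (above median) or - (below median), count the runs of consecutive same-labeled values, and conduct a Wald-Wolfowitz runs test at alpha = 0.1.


Step 1: Compute median = 20; label A = above, B = below.
Labels in order: BABAAABABABBAB  (n_A = 7, n_B = 7)
Step 2: Count runs R = 11.
Step 3: Under H0 (random ordering), E[R] = 2*n_A*n_B/(n_A+n_B) + 1 = 2*7*7/14 + 1 = 8.0000.
        Var[R] = 2*n_A*n_B*(2*n_A*n_B - n_A - n_B) / ((n_A+n_B)^2 * (n_A+n_B-1)) = 8232/2548 = 3.2308.
        SD[R] = 1.7974.
Step 4: Continuity-corrected z = (R - 0.5 - E[R]) / SD[R] = (11 - 0.5 - 8.0000) / 1.7974 = 1.3909.
Step 5: Two-sided p-value via normal approximation = 2*(1 - Phi(|z|)) = 0.164264.
Step 6: alpha = 0.1. fail to reject H0.

R = 11, z = 1.3909, p = 0.164264, fail to reject H0.


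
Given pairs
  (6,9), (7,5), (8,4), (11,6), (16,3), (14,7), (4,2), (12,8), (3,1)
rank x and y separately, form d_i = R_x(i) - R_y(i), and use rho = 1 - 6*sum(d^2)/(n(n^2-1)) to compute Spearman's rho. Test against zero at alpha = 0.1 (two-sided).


Step 1: Rank x and y separately (midranks; no ties here).
rank(x): 6->3, 7->4, 8->5, 11->6, 16->9, 14->8, 4->2, 12->7, 3->1
rank(y): 9->9, 5->5, 4->4, 6->6, 3->3, 7->7, 2->2, 8->8, 1->1
Step 2: d_i = R_x(i) - R_y(i); compute d_i^2.
  (3-9)^2=36, (4-5)^2=1, (5-4)^2=1, (6-6)^2=0, (9-3)^2=36, (8-7)^2=1, (2-2)^2=0, (7-8)^2=1, (1-1)^2=0
sum(d^2) = 76.
Step 3: rho = 1 - 6*76 / (9*(9^2 - 1)) = 1 - 456/720 = 0.366667.
Step 4: Under H0, t = rho * sqrt((n-2)/(1-rho^2)) = 1.0427 ~ t(7).
Step 5: Two-sided p-value from the t-distribution with 7 df = 0.331740.
Step 6: alpha = 0.1. fail to reject H0.

rho = 0.3667, p = 0.331740, fail to reject H0 at alpha = 0.1.


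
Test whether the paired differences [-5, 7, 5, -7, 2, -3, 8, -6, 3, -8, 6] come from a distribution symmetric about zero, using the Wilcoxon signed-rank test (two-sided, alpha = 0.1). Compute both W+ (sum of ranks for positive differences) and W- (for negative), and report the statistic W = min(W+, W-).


Step 1: Drop any zero differences (none here) and take |d_i|.
|d| = [5, 7, 5, 7, 2, 3, 8, 6, 3, 8, 6]
Step 2: Midrank |d_i| (ties get averaged ranks).
ranks: |5|->4.5, |7|->8.5, |5|->4.5, |7|->8.5, |2|->1, |3|->2.5, |8|->10.5, |6|->6.5, |3|->2.5, |8|->10.5, |6|->6.5
Step 3: Attach original signs; sum ranks with positive sign and with negative sign.
W+ = 8.5 + 4.5 + 1 + 10.5 + 2.5 + 6.5 = 33.5
W- = 4.5 + 8.5 + 2.5 + 6.5 + 10.5 = 32.5
(Check: W+ + W- = 66 should equal n(n+1)/2 = 66.)
Step 4: Test statistic W = min(W+, W-) = 32.5.
Step 5: Ties in |d|, so use the tie-corrected normal approximation.
        E[W] = n(n+1)/4 = 11*12/4 = 33.
        Tie groups: |d|=3 (t=2), |d|=5 (t=2), |d|=6 (t=2), |d|=7 (t=2), |d|=8 (t=2); sum(t^3 - t) = 30.
        Var[W] = n(n+1)(2n+1)/24 - sum(t^3-t)/48 = 3036/24 - 30/48 = 125.875.
        z = (W - E[W]) / sqrt(Var[W]) = (32.5 - 33) / 11.2194 = -0.0446.
        Two-sided p = 2*Phi(z) = 0.964454.
Step 6: alpha = 0.1. fail to reject H0.

W+ = 33.5, W- = 32.5, W = min = 32.5, p = 0.964454, fail to reject H0.


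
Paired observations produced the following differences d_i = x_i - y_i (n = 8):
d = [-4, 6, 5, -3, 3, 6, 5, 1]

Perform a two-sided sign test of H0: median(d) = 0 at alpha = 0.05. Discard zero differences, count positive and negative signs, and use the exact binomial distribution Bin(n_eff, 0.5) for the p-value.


Step 1: Discard zero differences. Original n = 8; n_eff = number of nonzero differences = 8.
Nonzero differences (with sign): -4, +6, +5, -3, +3, +6, +5, +1
Step 2: Count signs: positive = 6, negative = 2.
Step 3: Under H0: P(positive) = 0.5, so the number of positives S ~ Bin(8, 0.5).
Step 4: Two-sided exact p-value = sum of Bin(8,0.5) probabilities at or below the observed probability = 0.289062.
Step 5: alpha = 0.05. fail to reject H0.

n_eff = 8, pos = 6, neg = 2, p = 0.289062, fail to reject H0.


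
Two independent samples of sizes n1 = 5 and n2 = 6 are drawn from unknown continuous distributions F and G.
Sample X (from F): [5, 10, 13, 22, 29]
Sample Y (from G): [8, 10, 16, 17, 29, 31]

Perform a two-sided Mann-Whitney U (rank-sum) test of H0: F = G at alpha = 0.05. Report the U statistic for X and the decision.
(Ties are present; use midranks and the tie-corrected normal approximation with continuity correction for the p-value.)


Step 1: Combine and sort all 11 observations; assign midranks.
sorted (value, group): (5,X), (8,Y), (10,X), (10,Y), (13,X), (16,Y), (17,Y), (22,X), (29,X), (29,Y), (31,Y)
ranks: 5->1, 8->2, 10->3.5, 10->3.5, 13->5, 16->6, 17->7, 22->8, 29->9.5, 29->9.5, 31->11
Step 2: Rank sum for X: R1 = 1 + 3.5 + 5 + 8 + 9.5 = 27.
Step 3: U_X = R1 - n1(n1+1)/2 = 27 - 5*6/2 = 27 - 15 = 12.
       U_Y = n1*n2 - U_X = 30 - 12 = 18.
Step 4: Ties are present, so use the tie-corrected normal approximation (with continuity correction) for the p-value.
Step 5: p-value = 0.646576; compare to alpha = 0.05. fail to reject H0.

U_X = 12, p = 0.646576, fail to reject H0 at alpha = 0.05.


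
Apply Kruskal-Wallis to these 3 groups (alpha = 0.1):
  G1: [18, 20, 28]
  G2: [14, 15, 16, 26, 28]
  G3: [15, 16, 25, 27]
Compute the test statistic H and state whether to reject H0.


Step 1: Combine all N = 12 observations and assign midranks.
sorted (value, group, rank): (14,G2,1), (15,G2,2.5), (15,G3,2.5), (16,G2,4.5), (16,G3,4.5), (18,G1,6), (20,G1,7), (25,G3,8), (26,G2,9), (27,G3,10), (28,G1,11.5), (28,G2,11.5)
Step 2: Sum ranks within each group.
R_1 = 24.5 (n_1 = 3)
R_2 = 28.5 (n_2 = 5)
R_3 = 25 (n_3 = 4)
Step 3: H = 12/(N(N+1)) * sum(R_i^2/n_i) - 3(N+1)
     = 12/(12*13) * (24.5^2/3 + 28.5^2/5 + 25^2/4) - 3*13
     = 0.076923 * 518.783 - 39
     = 0.906410.
Step 4: Ties present; correction factor C = 1 - 18/(12^3 - 12) = 0.989510. Corrected H = 0.906410 / 0.989510 = 0.916019.
Step 5: Under H0, H ~ chi^2(2); p-value = 0.632542.
Step 6: alpha = 0.1. fail to reject H0.

H = 0.9160, df = 2, p = 0.632542, fail to reject H0.


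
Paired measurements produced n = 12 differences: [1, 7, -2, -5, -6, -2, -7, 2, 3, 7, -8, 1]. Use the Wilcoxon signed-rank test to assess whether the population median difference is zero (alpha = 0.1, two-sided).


Step 1: Drop any zero differences (none here) and take |d_i|.
|d| = [1, 7, 2, 5, 6, 2, 7, 2, 3, 7, 8, 1]
Step 2: Midrank |d_i| (ties get averaged ranks).
ranks: |1|->1.5, |7|->10, |2|->4, |5|->7, |6|->8, |2|->4, |7|->10, |2|->4, |3|->6, |7|->10, |8|->12, |1|->1.5
Step 3: Attach original signs; sum ranks with positive sign and with negative sign.
W+ = 1.5 + 10 + 4 + 6 + 10 + 1.5 = 33
W- = 4 + 7 + 8 + 4 + 10 + 12 = 45
(Check: W+ + W- = 78 should equal n(n+1)/2 = 78.)
Step 4: Test statistic W = min(W+, W-) = 33.
Step 5: Ties in |d|, so use the tie-corrected normal approximation.
        E[W] = n(n+1)/4 = 12*13/4 = 39.
        Tie groups: |d|=1 (t=2), |d|=2 (t=3), |d|=7 (t=3); sum(t^3 - t) = 54.
        Var[W] = n(n+1)(2n+1)/24 - sum(t^3-t)/48 = 3900/24 - 54/48 = 161.375.
        z = (W - E[W]) / sqrt(Var[W]) = (33 - 39) / 12.7033 = -0.4723.
        Two-sided p = 2*Phi(z) = 0.636701.
Step 6: alpha = 0.1. fail to reject H0.

W+ = 33, W- = 45, W = min = 33, p = 0.636701, fail to reject H0.


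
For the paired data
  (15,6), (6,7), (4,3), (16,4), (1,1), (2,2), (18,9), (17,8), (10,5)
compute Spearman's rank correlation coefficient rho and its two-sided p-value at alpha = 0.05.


Step 1: Rank x and y separately (midranks; no ties here).
rank(x): 15->6, 6->4, 4->3, 16->7, 1->1, 2->2, 18->9, 17->8, 10->5
rank(y): 6->6, 7->7, 3->3, 4->4, 1->1, 2->2, 9->9, 8->8, 5->5
Step 2: d_i = R_x(i) - R_y(i); compute d_i^2.
  (6-6)^2=0, (4-7)^2=9, (3-3)^2=0, (7-4)^2=9, (1-1)^2=0, (2-2)^2=0, (9-9)^2=0, (8-8)^2=0, (5-5)^2=0
sum(d^2) = 18.
Step 3: rho = 1 - 6*18 / (9*(9^2 - 1)) = 1 - 108/720 = 0.850000.
Step 4: Under H0, t = rho * sqrt((n-2)/(1-rho^2)) = 4.2691 ~ t(7).
Step 5: Two-sided p-value from the t-distribution with 7 df = 0.003705.
Step 6: alpha = 0.05. reject H0.

rho = 0.8500, p = 0.003705, reject H0 at alpha = 0.05.


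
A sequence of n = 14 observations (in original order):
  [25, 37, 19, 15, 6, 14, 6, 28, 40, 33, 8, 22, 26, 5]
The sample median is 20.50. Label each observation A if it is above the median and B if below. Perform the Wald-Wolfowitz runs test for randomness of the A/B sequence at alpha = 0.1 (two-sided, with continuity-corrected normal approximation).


Step 1: Compute median = 20.50; label A = above, B = below.
Labels in order: AABBBBBAAABAAB  (n_A = 7, n_B = 7)
Step 2: Count runs R = 6.
Step 3: Under H0 (random ordering), E[R] = 2*n_A*n_B/(n_A+n_B) + 1 = 2*7*7/14 + 1 = 8.0000.
        Var[R] = 2*n_A*n_B*(2*n_A*n_B - n_A - n_B) / ((n_A+n_B)^2 * (n_A+n_B-1)) = 8232/2548 = 3.2308.
        SD[R] = 1.7974.
Step 4: Continuity-corrected z = (R + 0.5 - E[R]) / SD[R] = (6 + 0.5 - 8.0000) / 1.7974 = -0.8345.
Step 5: Two-sided p-value via normal approximation = 2*(1 - Phi(|z|)) = 0.403986.
Step 6: alpha = 0.1. fail to reject H0.

R = 6, z = -0.8345, p = 0.403986, fail to reject H0.


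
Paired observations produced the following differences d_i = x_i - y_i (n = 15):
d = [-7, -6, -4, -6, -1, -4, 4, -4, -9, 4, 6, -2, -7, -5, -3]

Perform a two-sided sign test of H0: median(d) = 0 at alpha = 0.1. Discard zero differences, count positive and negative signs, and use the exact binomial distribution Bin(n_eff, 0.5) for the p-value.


Step 1: Discard zero differences. Original n = 15; n_eff = number of nonzero differences = 15.
Nonzero differences (with sign): -7, -6, -4, -6, -1, -4, +4, -4, -9, +4, +6, -2, -7, -5, -3
Step 2: Count signs: positive = 3, negative = 12.
Step 3: Under H0: P(positive) = 0.5, so the number of positives S ~ Bin(15, 0.5).
Step 4: Two-sided exact p-value = sum of Bin(15,0.5) probabilities at or below the observed probability = 0.035156.
Step 5: alpha = 0.1. reject H0.

n_eff = 15, pos = 3, neg = 12, p = 0.035156, reject H0.


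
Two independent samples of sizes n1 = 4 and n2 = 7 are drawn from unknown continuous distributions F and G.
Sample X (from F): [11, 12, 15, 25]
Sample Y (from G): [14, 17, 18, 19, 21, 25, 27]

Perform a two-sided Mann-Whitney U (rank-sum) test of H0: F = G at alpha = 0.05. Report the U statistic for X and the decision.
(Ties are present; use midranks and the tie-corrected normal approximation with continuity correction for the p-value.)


Step 1: Combine and sort all 11 observations; assign midranks.
sorted (value, group): (11,X), (12,X), (14,Y), (15,X), (17,Y), (18,Y), (19,Y), (21,Y), (25,X), (25,Y), (27,Y)
ranks: 11->1, 12->2, 14->3, 15->4, 17->5, 18->6, 19->7, 21->8, 25->9.5, 25->9.5, 27->11
Step 2: Rank sum for X: R1 = 1 + 2 + 4 + 9.5 = 16.5.
Step 3: U_X = R1 - n1(n1+1)/2 = 16.5 - 4*5/2 = 16.5 - 10 = 6.5.
       U_Y = n1*n2 - U_X = 28 - 6.5 = 21.5.
Step 4: Ties are present, so use the tie-corrected normal approximation (with continuity correction) for the p-value.
Step 5: p-value = 0.184875; compare to alpha = 0.05. fail to reject H0.

U_X = 6.5, p = 0.184875, fail to reject H0 at alpha = 0.05.


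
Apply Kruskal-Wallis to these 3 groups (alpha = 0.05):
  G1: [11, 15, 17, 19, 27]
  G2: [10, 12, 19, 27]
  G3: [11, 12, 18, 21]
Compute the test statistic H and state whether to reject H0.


Step 1: Combine all N = 13 observations and assign midranks.
sorted (value, group, rank): (10,G2,1), (11,G1,2.5), (11,G3,2.5), (12,G2,4.5), (12,G3,4.5), (15,G1,6), (17,G1,7), (18,G3,8), (19,G1,9.5), (19,G2,9.5), (21,G3,11), (27,G1,12.5), (27,G2,12.5)
Step 2: Sum ranks within each group.
R_1 = 37.5 (n_1 = 5)
R_2 = 27.5 (n_2 = 4)
R_3 = 26 (n_3 = 4)
Step 3: H = 12/(N(N+1)) * sum(R_i^2/n_i) - 3(N+1)
     = 12/(13*14) * (37.5^2/5 + 27.5^2/4 + 26^2/4) - 3*14
     = 0.065934 * 639.312 - 42
     = 0.152473.
Step 4: Ties present; correction factor C = 1 - 24/(13^3 - 13) = 0.989011. Corrected H = 0.152473 / 0.989011 = 0.154167.
Step 5: Under H0, H ~ chi^2(2); p-value = 0.925813.
Step 6: alpha = 0.05. fail to reject H0.

H = 0.1542, df = 2, p = 0.925813, fail to reject H0.


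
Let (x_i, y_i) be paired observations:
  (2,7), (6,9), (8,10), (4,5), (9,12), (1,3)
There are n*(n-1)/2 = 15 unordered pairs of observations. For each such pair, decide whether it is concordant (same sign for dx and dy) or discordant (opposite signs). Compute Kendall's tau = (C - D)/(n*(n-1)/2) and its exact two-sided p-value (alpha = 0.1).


Step 1: Enumerate the 15 unordered pairs (i,j) with i<j and classify each by sign(x_j-x_i) * sign(y_j-y_i).
  (1,2):dx=+4,dy=+2->C; (1,3):dx=+6,dy=+3->C; (1,4):dx=+2,dy=-2->D; (1,5):dx=+7,dy=+5->C
  (1,6):dx=-1,dy=-4->C; (2,3):dx=+2,dy=+1->C; (2,4):dx=-2,dy=-4->C; (2,5):dx=+3,dy=+3->C
  (2,6):dx=-5,dy=-6->C; (3,4):dx=-4,dy=-5->C; (3,5):dx=+1,dy=+2->C; (3,6):dx=-7,dy=-7->C
  (4,5):dx=+5,dy=+7->C; (4,6):dx=-3,dy=-2->C; (5,6):dx=-8,dy=-9->C
Step 2: C = 14, D = 1, total pairs = 15.
Step 3: tau = (C - D)/(n(n-1)/2) = (14 - 1)/15 = 0.866667.
Step 4: Exact two-sided p-value (enumerate n! = 720 permutations of y under H0): p = 0.016667.
Step 5: alpha = 0.1. reject H0.

tau_b = 0.8667 (C=14, D=1), p = 0.016667, reject H0.


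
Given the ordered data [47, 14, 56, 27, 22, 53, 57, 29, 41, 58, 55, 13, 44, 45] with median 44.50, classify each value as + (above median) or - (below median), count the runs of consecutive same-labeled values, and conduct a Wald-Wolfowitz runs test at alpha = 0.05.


Step 1: Compute median = 44.50; label A = above, B = below.
Labels in order: ABABBAABBAABBA  (n_A = 7, n_B = 7)
Step 2: Count runs R = 9.
Step 3: Under H0 (random ordering), E[R] = 2*n_A*n_B/(n_A+n_B) + 1 = 2*7*7/14 + 1 = 8.0000.
        Var[R] = 2*n_A*n_B*(2*n_A*n_B - n_A - n_B) / ((n_A+n_B)^2 * (n_A+n_B-1)) = 8232/2548 = 3.2308.
        SD[R] = 1.7974.
Step 4: Continuity-corrected z = (R - 0.5 - E[R]) / SD[R] = (9 - 0.5 - 8.0000) / 1.7974 = 0.2782.
Step 5: Two-sided p-value via normal approximation = 2*(1 - Phi(|z|)) = 0.780879.
Step 6: alpha = 0.05. fail to reject H0.

R = 9, z = 0.2782, p = 0.780879, fail to reject H0.


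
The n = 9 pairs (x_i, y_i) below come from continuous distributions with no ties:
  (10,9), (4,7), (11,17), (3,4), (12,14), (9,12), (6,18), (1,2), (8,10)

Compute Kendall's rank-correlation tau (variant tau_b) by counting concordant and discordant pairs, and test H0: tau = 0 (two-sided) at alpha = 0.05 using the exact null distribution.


Step 1: Enumerate the 36 unordered pairs (i,j) with i<j and classify each by sign(x_j-x_i) * sign(y_j-y_i).
  (1,2):dx=-6,dy=-2->C; (1,3):dx=+1,dy=+8->C; (1,4):dx=-7,dy=-5->C; (1,5):dx=+2,dy=+5->C
  (1,6):dx=-1,dy=+3->D; (1,7):dx=-4,dy=+9->D; (1,8):dx=-9,dy=-7->C; (1,9):dx=-2,dy=+1->D
  (2,3):dx=+7,dy=+10->C; (2,4):dx=-1,dy=-3->C; (2,5):dx=+8,dy=+7->C; (2,6):dx=+5,dy=+5->C
  (2,7):dx=+2,dy=+11->C; (2,8):dx=-3,dy=-5->C; (2,9):dx=+4,dy=+3->C; (3,4):dx=-8,dy=-13->C
  (3,5):dx=+1,dy=-3->D; (3,6):dx=-2,dy=-5->C; (3,7):dx=-5,dy=+1->D; (3,8):dx=-10,dy=-15->C
  (3,9):dx=-3,dy=-7->C; (4,5):dx=+9,dy=+10->C; (4,6):dx=+6,dy=+8->C; (4,7):dx=+3,dy=+14->C
  (4,8):dx=-2,dy=-2->C; (4,9):dx=+5,dy=+6->C; (5,6):dx=-3,dy=-2->C; (5,7):dx=-6,dy=+4->D
  (5,8):dx=-11,dy=-12->C; (5,9):dx=-4,dy=-4->C; (6,7):dx=-3,dy=+6->D; (6,8):dx=-8,dy=-10->C
  (6,9):dx=-1,dy=-2->C; (7,8):dx=-5,dy=-16->C; (7,9):dx=+2,dy=-8->D; (8,9):dx=+7,dy=+8->C
Step 2: C = 28, D = 8, total pairs = 36.
Step 3: tau = (C - D)/(n(n-1)/2) = (28 - 8)/36 = 0.555556.
Step 4: Exact two-sided p-value (enumerate n! = 362880 permutations of y under H0): p = 0.044615.
Step 5: alpha = 0.05. reject H0.

tau_b = 0.5556 (C=28, D=8), p = 0.044615, reject H0.


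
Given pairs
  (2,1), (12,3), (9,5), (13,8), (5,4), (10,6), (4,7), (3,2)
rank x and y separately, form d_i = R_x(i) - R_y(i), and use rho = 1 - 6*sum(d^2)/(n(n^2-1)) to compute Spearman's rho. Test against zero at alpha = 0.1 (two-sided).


Step 1: Rank x and y separately (midranks; no ties here).
rank(x): 2->1, 12->7, 9->5, 13->8, 5->4, 10->6, 4->3, 3->2
rank(y): 1->1, 3->3, 5->5, 8->8, 4->4, 6->6, 7->7, 2->2
Step 2: d_i = R_x(i) - R_y(i); compute d_i^2.
  (1-1)^2=0, (7-3)^2=16, (5-5)^2=0, (8-8)^2=0, (4-4)^2=0, (6-6)^2=0, (3-7)^2=16, (2-2)^2=0
sum(d^2) = 32.
Step 3: rho = 1 - 6*32 / (8*(8^2 - 1)) = 1 - 192/504 = 0.619048.
Step 4: Under H0, t = rho * sqrt((n-2)/(1-rho^2)) = 1.9308 ~ t(6).
Step 5: Two-sided p-value from the t-distribution with 6 df = 0.101733.
Step 6: alpha = 0.1. fail to reject H0.

rho = 0.6190, p = 0.101733, fail to reject H0 at alpha = 0.1.


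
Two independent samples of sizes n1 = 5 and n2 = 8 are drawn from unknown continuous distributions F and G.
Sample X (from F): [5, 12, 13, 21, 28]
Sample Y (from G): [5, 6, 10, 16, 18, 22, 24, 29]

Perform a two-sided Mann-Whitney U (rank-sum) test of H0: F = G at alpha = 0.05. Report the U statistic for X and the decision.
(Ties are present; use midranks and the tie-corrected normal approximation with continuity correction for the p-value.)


Step 1: Combine and sort all 13 observations; assign midranks.
sorted (value, group): (5,X), (5,Y), (6,Y), (10,Y), (12,X), (13,X), (16,Y), (18,Y), (21,X), (22,Y), (24,Y), (28,X), (29,Y)
ranks: 5->1.5, 5->1.5, 6->3, 10->4, 12->5, 13->6, 16->7, 18->8, 21->9, 22->10, 24->11, 28->12, 29->13
Step 2: Rank sum for X: R1 = 1.5 + 5 + 6 + 9 + 12 = 33.5.
Step 3: U_X = R1 - n1(n1+1)/2 = 33.5 - 5*6/2 = 33.5 - 15 = 18.5.
       U_Y = n1*n2 - U_X = 40 - 18.5 = 21.5.
Step 4: Ties are present, so use the tie-corrected normal approximation (with continuity correction) for the p-value.
Step 5: p-value = 0.883458; compare to alpha = 0.05. fail to reject H0.

U_X = 18.5, p = 0.883458, fail to reject H0 at alpha = 0.05.


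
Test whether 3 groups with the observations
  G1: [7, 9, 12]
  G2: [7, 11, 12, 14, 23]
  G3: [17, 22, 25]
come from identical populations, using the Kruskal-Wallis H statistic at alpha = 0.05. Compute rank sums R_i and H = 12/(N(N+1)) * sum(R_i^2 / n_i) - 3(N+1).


Step 1: Combine all N = 11 observations and assign midranks.
sorted (value, group, rank): (7,G1,1.5), (7,G2,1.5), (9,G1,3), (11,G2,4), (12,G1,5.5), (12,G2,5.5), (14,G2,7), (17,G3,8), (22,G3,9), (23,G2,10), (25,G3,11)
Step 2: Sum ranks within each group.
R_1 = 10 (n_1 = 3)
R_2 = 28 (n_2 = 5)
R_3 = 28 (n_3 = 3)
Step 3: H = 12/(N(N+1)) * sum(R_i^2/n_i) - 3(N+1)
     = 12/(11*12) * (10^2/3 + 28^2/5 + 28^2/3) - 3*12
     = 0.090909 * 451.467 - 36
     = 5.042424.
Step 4: Ties present; correction factor C = 1 - 12/(11^3 - 11) = 0.990909. Corrected H = 5.042424 / 0.990909 = 5.088685.
Step 5: Under H0, H ~ chi^2(2); p-value = 0.078525.
Step 6: alpha = 0.05. fail to reject H0.

H = 5.0887, df = 2, p = 0.078525, fail to reject H0.


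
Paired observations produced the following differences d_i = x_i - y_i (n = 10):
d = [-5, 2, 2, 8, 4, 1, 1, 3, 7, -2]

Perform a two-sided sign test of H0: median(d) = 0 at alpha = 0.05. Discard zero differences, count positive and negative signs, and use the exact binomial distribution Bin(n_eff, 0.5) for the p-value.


Step 1: Discard zero differences. Original n = 10; n_eff = number of nonzero differences = 10.
Nonzero differences (with sign): -5, +2, +2, +8, +4, +1, +1, +3, +7, -2
Step 2: Count signs: positive = 8, negative = 2.
Step 3: Under H0: P(positive) = 0.5, so the number of positives S ~ Bin(10, 0.5).
Step 4: Two-sided exact p-value = sum of Bin(10,0.5) probabilities at or below the observed probability = 0.109375.
Step 5: alpha = 0.05. fail to reject H0.

n_eff = 10, pos = 8, neg = 2, p = 0.109375, fail to reject H0.


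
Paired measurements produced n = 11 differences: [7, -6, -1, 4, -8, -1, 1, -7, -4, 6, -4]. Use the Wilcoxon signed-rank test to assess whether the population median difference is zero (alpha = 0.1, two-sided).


Step 1: Drop any zero differences (none here) and take |d_i|.
|d| = [7, 6, 1, 4, 8, 1, 1, 7, 4, 6, 4]
Step 2: Midrank |d_i| (ties get averaged ranks).
ranks: |7|->9.5, |6|->7.5, |1|->2, |4|->5, |8|->11, |1|->2, |1|->2, |7|->9.5, |4|->5, |6|->7.5, |4|->5
Step 3: Attach original signs; sum ranks with positive sign and with negative sign.
W+ = 9.5 + 5 + 2 + 7.5 = 24
W- = 7.5 + 2 + 11 + 2 + 9.5 + 5 + 5 = 42
(Check: W+ + W- = 66 should equal n(n+1)/2 = 66.)
Step 4: Test statistic W = min(W+, W-) = 24.
Step 5: Ties in |d|, so use the tie-corrected normal approximation.
        E[W] = n(n+1)/4 = 11*12/4 = 33.
        Tie groups: |d|=1 (t=3), |d|=4 (t=3), |d|=6 (t=2), |d|=7 (t=2); sum(t^3 - t) = 60.
        Var[W] = n(n+1)(2n+1)/24 - sum(t^3-t)/48 = 3036/24 - 60/48 = 125.25.
        z = (W - E[W]) / sqrt(Var[W]) = (24 - 33) / 11.1915 = -0.8042.
        Two-sided p = 2*Phi(z) = 0.421293.
Step 6: alpha = 0.1. fail to reject H0.

W+ = 24, W- = 42, W = min = 24, p = 0.421293, fail to reject H0.


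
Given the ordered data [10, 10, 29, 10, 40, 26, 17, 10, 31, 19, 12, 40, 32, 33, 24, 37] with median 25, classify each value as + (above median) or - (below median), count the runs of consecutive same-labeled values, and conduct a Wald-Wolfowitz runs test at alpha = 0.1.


Step 1: Compute median = 25; label A = above, B = below.
Labels in order: BBABAABBABBAAABA  (n_A = 8, n_B = 8)
Step 2: Count runs R = 10.
Step 3: Under H0 (random ordering), E[R] = 2*n_A*n_B/(n_A+n_B) + 1 = 2*8*8/16 + 1 = 9.0000.
        Var[R] = 2*n_A*n_B*(2*n_A*n_B - n_A - n_B) / ((n_A+n_B)^2 * (n_A+n_B-1)) = 14336/3840 = 3.7333.
        SD[R] = 1.9322.
Step 4: Continuity-corrected z = (R - 0.5 - E[R]) / SD[R] = (10 - 0.5 - 9.0000) / 1.9322 = 0.2588.
Step 5: Two-sided p-value via normal approximation = 2*(1 - Phi(|z|)) = 0.795809.
Step 6: alpha = 0.1. fail to reject H0.

R = 10, z = 0.2588, p = 0.795809, fail to reject H0.


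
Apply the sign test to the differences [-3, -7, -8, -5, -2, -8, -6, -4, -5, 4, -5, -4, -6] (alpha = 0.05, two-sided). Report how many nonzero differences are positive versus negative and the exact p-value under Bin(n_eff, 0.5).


Step 1: Discard zero differences. Original n = 13; n_eff = number of nonzero differences = 13.
Nonzero differences (with sign): -3, -7, -8, -5, -2, -8, -6, -4, -5, +4, -5, -4, -6
Step 2: Count signs: positive = 1, negative = 12.
Step 3: Under H0: P(positive) = 0.5, so the number of positives S ~ Bin(13, 0.5).
Step 4: Two-sided exact p-value = sum of Bin(13,0.5) probabilities at or below the observed probability = 0.003418.
Step 5: alpha = 0.05. reject H0.

n_eff = 13, pos = 1, neg = 12, p = 0.003418, reject H0.


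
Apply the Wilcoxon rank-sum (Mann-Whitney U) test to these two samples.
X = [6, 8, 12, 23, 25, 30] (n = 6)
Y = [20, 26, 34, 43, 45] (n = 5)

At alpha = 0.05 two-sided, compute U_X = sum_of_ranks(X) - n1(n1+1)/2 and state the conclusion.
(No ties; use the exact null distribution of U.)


Step 1: Combine and sort all 11 observations; assign midranks.
sorted (value, group): (6,X), (8,X), (12,X), (20,Y), (23,X), (25,X), (26,Y), (30,X), (34,Y), (43,Y), (45,Y)
ranks: 6->1, 8->2, 12->3, 20->4, 23->5, 25->6, 26->7, 30->8, 34->9, 43->10, 45->11
Step 2: Rank sum for X: R1 = 1 + 2 + 3 + 5 + 6 + 8 = 25.
Step 3: U_X = R1 - n1(n1+1)/2 = 25 - 6*7/2 = 25 - 21 = 4.
       U_Y = n1*n2 - U_X = 30 - 4 = 26.
Step 4: No ties, so the exact null distribution of U (based on enumerating the C(11,6) = 462 equally likely rank assignments) gives the two-sided p-value.
Step 5: p-value = 0.051948; compare to alpha = 0.05. fail to reject H0.

U_X = 4, p = 0.051948, fail to reject H0 at alpha = 0.05.


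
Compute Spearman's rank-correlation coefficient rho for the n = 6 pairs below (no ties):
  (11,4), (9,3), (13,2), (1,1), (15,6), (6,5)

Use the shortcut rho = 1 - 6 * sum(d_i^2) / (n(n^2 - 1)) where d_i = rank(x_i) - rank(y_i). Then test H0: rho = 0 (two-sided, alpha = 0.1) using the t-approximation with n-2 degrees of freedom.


Step 1: Rank x and y separately (midranks; no ties here).
rank(x): 11->4, 9->3, 13->5, 1->1, 15->6, 6->2
rank(y): 4->4, 3->3, 2->2, 1->1, 6->6, 5->5
Step 2: d_i = R_x(i) - R_y(i); compute d_i^2.
  (4-4)^2=0, (3-3)^2=0, (5-2)^2=9, (1-1)^2=0, (6-6)^2=0, (2-5)^2=9
sum(d^2) = 18.
Step 3: rho = 1 - 6*18 / (6*(6^2 - 1)) = 1 - 108/210 = 0.485714.
Step 4: Under H0, t = rho * sqrt((n-2)/(1-rho^2)) = 1.1113 ~ t(4).
Step 5: Two-sided p-value from the t-distribution with 4 df = 0.328723.
Step 6: alpha = 0.1. fail to reject H0.

rho = 0.4857, p = 0.328723, fail to reject H0 at alpha = 0.1.


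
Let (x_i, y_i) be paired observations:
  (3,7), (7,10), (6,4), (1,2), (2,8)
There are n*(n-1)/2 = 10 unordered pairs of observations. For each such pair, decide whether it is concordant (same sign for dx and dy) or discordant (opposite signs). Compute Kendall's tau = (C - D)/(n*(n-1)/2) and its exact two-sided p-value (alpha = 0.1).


Step 1: Enumerate the 10 unordered pairs (i,j) with i<j and classify each by sign(x_j-x_i) * sign(y_j-y_i).
  (1,2):dx=+4,dy=+3->C; (1,3):dx=+3,dy=-3->D; (1,4):dx=-2,dy=-5->C; (1,5):dx=-1,dy=+1->D
  (2,3):dx=-1,dy=-6->C; (2,4):dx=-6,dy=-8->C; (2,5):dx=-5,dy=-2->C; (3,4):dx=-5,dy=-2->C
  (3,5):dx=-4,dy=+4->D; (4,5):dx=+1,dy=+6->C
Step 2: C = 7, D = 3, total pairs = 10.
Step 3: tau = (C - D)/(n(n-1)/2) = (7 - 3)/10 = 0.400000.
Step 4: Exact two-sided p-value (enumerate n! = 120 permutations of y under H0): p = 0.483333.
Step 5: alpha = 0.1. fail to reject H0.

tau_b = 0.4000 (C=7, D=3), p = 0.483333, fail to reject H0.
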